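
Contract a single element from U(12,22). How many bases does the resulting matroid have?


Contracting e from U(12,22) gives U(11,21).
Bases of U(11,21) = C(21,11) = 21! / (11! * 10!) = 352716.

352716


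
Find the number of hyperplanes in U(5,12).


Hyperplanes of U(5,12) are flats of rank 4.
In a uniform matroid, these are exactly the (4)-element subsets.
Count = C(12,4) = (12 * 11 * 10 * 9) / (1 * 2 * 3 * 4) = 495.

495


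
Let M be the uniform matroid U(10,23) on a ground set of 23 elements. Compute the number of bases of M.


Bases of U(10,23) are all 10-element subsets of the 23-element ground set.
Number of bases = C(23,10).
(23 choose 10) = 1144066.

1144066


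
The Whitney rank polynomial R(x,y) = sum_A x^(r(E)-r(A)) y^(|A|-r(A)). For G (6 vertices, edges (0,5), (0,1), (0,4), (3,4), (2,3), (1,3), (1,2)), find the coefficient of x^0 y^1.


R(x,y) = sum over A in 2^E of x^(r(E)-r(A)) * y^(|A|-r(A)).
G has 6 vertices, 7 edges. r(E) = 5.
Enumerate all 2^7 = 128 subsets.
Count subsets with r(E)-r(A)=0 and |A|-r(A)=1: 6.

6


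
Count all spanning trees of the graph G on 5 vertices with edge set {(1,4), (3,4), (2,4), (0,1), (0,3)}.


By Kirchhoff's matrix tree theorem, the number of spanning trees equals
the determinant of any cofactor of the Laplacian matrix L.
G has 5 vertices and 5 edges.
Computing the (4 x 4) cofactor determinant gives 4.

4


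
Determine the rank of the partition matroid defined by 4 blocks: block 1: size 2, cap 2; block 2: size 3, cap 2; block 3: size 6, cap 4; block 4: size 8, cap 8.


Rank of a partition matroid = sum of min(|Si|, ci) for each block.
= min(2,2) + min(3,2) + min(6,4) + min(8,8)
= 2 + 2 + 4 + 8
= 16.

16


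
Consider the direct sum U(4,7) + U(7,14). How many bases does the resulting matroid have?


Bases of a direct sum M1 + M2: |B| = |B(M1)| * |B(M2)|.
|B(U(4,7))| = C(7,4) = 35.
|B(U(7,14))| = C(14,7) = 3432.
Total bases = 35 * 3432 = 120120.

120120


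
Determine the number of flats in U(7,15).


Flats of U(7,15): every subset of size < 7 is a flat, plus E itself.
Count = C(15,0) + C(15,1) + C(15,2) + C(15,3) + C(15,4) + C(15,5) + C(15,6) + 1
     = 1 + 15 + 105 + 455 + 1365 + 3003 + 5005 + 1
     = 9950.

9950


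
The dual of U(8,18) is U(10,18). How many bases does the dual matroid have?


The dual of U(r,n) is U(n-r, n) = U(10,18).
Bases of U(10,18) are all (10)-element subsets.
|B(M*)| = (18 choose 10) = 43758.

43758


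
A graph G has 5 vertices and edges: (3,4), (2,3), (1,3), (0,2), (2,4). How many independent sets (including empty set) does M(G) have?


An independent set in a graphic matroid is an acyclic edge subset.
G has 5 vertices and 5 edges.
Enumerate all 2^5 = 32 subsets, checking for acyclicity.
Total independent sets = 28.

28


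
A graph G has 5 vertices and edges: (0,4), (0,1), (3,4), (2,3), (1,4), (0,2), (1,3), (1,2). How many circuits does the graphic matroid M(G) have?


A circuit in a graphic matroid = edge set of a simple cycle.
G has 5 vertices and 8 edges.
Enumerating all minimal edge subsets forming cycles...
Total circuits found: 13.

13


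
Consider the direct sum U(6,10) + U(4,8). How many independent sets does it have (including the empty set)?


For a direct sum, |I(M1+M2)| = |I(M1)| * |I(M2)|.
|I(U(6,10))| = sum C(10,k) for k=0..6 = 848.
|I(U(4,8))| = sum C(8,k) for k=0..4 = 163.
Total = 848 * 163 = 138224.

138224


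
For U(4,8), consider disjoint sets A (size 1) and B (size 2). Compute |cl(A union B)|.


|A union B| = 1 + 2 = 3 (disjoint).
In U(4,8), cl(S) = S if |S| < 4, else cl(S) = E.
Since 3 < 4, cl(A union B) = A union B.
|cl(A union B)| = 3.

3


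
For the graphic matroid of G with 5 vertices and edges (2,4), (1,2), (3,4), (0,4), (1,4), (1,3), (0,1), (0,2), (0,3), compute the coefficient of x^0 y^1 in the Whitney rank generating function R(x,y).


R(x,y) = sum over A in 2^E of x^(r(E)-r(A)) * y^(|A|-r(A)).
G has 5 vertices, 9 edges. r(E) = 4.
Enumerate all 2^9 = 512 subsets.
Count subsets with r(E)-r(A)=0 and |A|-r(A)=1: 111.

111


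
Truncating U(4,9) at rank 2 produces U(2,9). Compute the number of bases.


Truncating U(4,9) to rank 2 gives U(2,9).
Bases of U(2,9) are all 2-element subsets of 9 elements.
Number of bases = C(9,2) = 9! / (2! * 7!) = 36.

36


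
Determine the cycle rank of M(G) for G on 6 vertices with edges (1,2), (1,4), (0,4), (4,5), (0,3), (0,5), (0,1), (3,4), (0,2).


Cycle rank (nullity) = |E| - r(M) = |E| - (|V| - c).
|E| = 9, |V| = 6, c = 1.
Nullity = 9 - (6 - 1) = 9 - 5 = 4.

4


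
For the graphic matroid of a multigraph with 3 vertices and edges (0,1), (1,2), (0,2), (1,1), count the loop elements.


In a graphic matroid, a loop is a self-loop edge (u,u) with rank 0.
Examining all 4 edges for self-loops...
Self-loops found: (1,1)
Number of loops = 1.

1


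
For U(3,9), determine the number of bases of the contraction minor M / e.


Contracting e from U(3,9) gives U(2,8).
Bases of U(2,8) = C(8,2) = 8! / (2! * 6!) = 28.

28


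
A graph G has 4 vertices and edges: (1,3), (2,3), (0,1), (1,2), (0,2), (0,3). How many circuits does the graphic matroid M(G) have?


A circuit in a graphic matroid = edge set of a simple cycle.
G has 4 vertices and 6 edges.
Enumerating all minimal edge subsets forming cycles...
Total circuits found: 7.

7


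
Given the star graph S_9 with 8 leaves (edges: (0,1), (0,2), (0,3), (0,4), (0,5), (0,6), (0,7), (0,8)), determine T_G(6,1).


A star on 9 vertices is a tree with 8 edges.
T(x,y) = x^(8) for any tree.
T(6,1) = 6^8 = 1679616.

1679616


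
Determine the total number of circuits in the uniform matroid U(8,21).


In U(8,21), circuits are the (9)-element subsets.
Any set of 9 elements is dependent, and removing any one element gives
an independent set of size 8, so it is a minimal dependent set.
Number of circuits = (21 choose 9) = 293930.

293930


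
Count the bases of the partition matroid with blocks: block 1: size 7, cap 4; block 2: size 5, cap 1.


A basis picks exactly ci elements from block i.
Number of bases = product of C(|Si|, ci).
= C(7,4) * C(5,1)
= 35 * 5
= 175.

175


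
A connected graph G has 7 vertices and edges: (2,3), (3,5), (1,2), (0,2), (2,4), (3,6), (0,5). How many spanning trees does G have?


By Kirchhoff's matrix tree theorem, the number of spanning trees equals
the determinant of any cofactor of the Laplacian matrix L.
G has 7 vertices and 7 edges.
Computing the (6 x 6) cofactor determinant gives 4.

4


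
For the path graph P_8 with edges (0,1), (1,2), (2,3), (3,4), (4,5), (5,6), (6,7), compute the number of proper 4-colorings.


P(P_8, k) = k * (k-1)^(7).
P(4) = 4 * 3^7 = 4 * 2187 = 8748.

8748


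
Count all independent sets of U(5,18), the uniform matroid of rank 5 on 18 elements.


Independent sets of U(5,18) are all subsets of size <= 5.
Count = C(18,0) + C(18,1) + C(18,2) + C(18,3) + C(18,4) + C(18,5)
     = 1 + 18 + 153 + 816 + 3060 + 8568
     = 12616.

12616


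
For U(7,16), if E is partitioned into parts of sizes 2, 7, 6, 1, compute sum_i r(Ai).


r(Ai) = min(|Ai|, 7) for each part.
Sum = min(2,7) + min(7,7) + min(6,7) + min(1,7)
    = 2 + 7 + 6 + 1
    = 16.

16


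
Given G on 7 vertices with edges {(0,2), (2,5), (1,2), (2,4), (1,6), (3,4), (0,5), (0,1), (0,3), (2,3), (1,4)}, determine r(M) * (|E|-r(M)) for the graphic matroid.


r(M) = |V| - c = 7 - 1 = 6.
nullity = |E| - r(M) = 11 - 6 = 5.
Product = 6 * 5 = 30.

30


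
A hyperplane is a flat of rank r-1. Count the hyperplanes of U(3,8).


Hyperplanes of U(3,8) are flats of rank 2.
In a uniform matroid, these are exactly the (2)-element subsets.
Count = (8 choose 2) = 28.

28


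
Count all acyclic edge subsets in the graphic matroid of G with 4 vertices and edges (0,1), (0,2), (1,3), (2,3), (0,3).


An independent set in a graphic matroid is an acyclic edge subset.
G has 4 vertices and 5 edges.
Enumerate all 2^5 = 32 subsets, checking for acyclicity.
Total independent sets = 24.

24


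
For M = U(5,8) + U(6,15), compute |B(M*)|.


(M1+M2)* = M1* + M2*.
M1* = U(3,8), bases: C(8,3) = 56.
M2* = U(9,15), bases: C(15,9) = 5005.
|B(M*)| = 56 * 5005 = 280280.

280280


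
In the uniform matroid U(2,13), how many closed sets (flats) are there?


Flats of U(2,13): every subset of size < 2 is a flat, plus E itself.
Count = C(13,0) + C(13,1) + 1
     = 1 + 13 + 1
     = 15.

15


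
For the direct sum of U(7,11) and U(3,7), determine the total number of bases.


Bases of a direct sum M1 + M2: |B| = |B(M1)| * |B(M2)|.
|B(U(7,11))| = C(11,7) = 330.
|B(U(3,7))| = C(7,3) = 35.
Total bases = 330 * 35 = 11550.

11550


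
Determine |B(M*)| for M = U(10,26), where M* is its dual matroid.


The dual of U(r,n) is U(n-r, n) = U(16,26).
Bases of U(16,26) are all (16)-element subsets.
|B(M*)| = C(26,16) = 5311735.

5311735


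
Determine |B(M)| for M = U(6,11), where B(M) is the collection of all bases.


Bases of U(6,11) are all 6-element subsets of the 11-element ground set.
Number of bases = C(11,6).
C(11,6) = 11! / (6! * 5!) = 462.

462


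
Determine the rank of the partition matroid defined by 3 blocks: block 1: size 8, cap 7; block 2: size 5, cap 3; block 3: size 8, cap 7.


Rank of a partition matroid = sum of min(|Si|, ci) for each block.
= min(8,7) + min(5,3) + min(8,7)
= 7 + 3 + 7
= 17.

17


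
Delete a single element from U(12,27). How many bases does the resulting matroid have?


Deleting e from U(12,27) gives U(12,26) since n > r.
Bases of U(12,26) = C(26,12) = 26! / (12! * 14!) = 9657700.

9657700


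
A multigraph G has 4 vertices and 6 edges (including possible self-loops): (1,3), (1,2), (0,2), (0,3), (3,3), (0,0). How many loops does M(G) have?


In a graphic matroid, a loop is a self-loop edge (u,u) with rank 0.
Examining all 6 edges for self-loops...
Self-loops found: (3,3), (0,0)
Number of loops = 2.

2


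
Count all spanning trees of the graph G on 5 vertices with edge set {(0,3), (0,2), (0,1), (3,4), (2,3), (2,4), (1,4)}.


By Kirchhoff's matrix tree theorem, the number of spanning trees equals
the determinant of any cofactor of the Laplacian matrix L.
G has 5 vertices and 7 edges.
Computing the (4 x 4) cofactor determinant gives 24.

24


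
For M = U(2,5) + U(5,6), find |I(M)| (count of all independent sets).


For a direct sum, |I(M1+M2)| = |I(M1)| * |I(M2)|.
|I(U(2,5))| = sum C(5,k) for k=0..2 = 16.
|I(U(5,6))| = sum C(6,k) for k=0..5 = 63.
Total = 16 * 63 = 1008.

1008


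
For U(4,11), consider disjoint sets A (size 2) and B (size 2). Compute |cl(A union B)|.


|A union B| = 2 + 2 = 4 (disjoint).
In U(4,11), cl(S) = S if |S| < 4, else cl(S) = E.
Since 4 >= 4, cl(A union B) = E.
|cl(A union B)| = 11.

11


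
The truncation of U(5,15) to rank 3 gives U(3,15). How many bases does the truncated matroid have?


Truncating U(5,15) to rank 3 gives U(3,15).
Bases of U(3,15) are all 3-element subsets of 15 elements.
Number of bases = C(15,3) = 15! / (3! * 12!) = 455.

455


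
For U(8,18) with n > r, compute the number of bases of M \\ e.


Deleting e from U(8,18) gives U(8,17) since n > r.
Bases of U(8,17) = (17 choose 8) = 24310.

24310


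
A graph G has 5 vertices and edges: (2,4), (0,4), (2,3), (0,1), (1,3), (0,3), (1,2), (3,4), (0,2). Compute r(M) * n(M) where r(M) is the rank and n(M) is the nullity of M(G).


r(M) = |V| - c = 5 - 1 = 4.
nullity = |E| - r(M) = 9 - 4 = 5.
Product = 4 * 5 = 20.

20


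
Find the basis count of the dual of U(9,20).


The dual of U(r,n) is U(n-r, n) = U(11,20).
Bases of U(11,20) are all (11)-element subsets.
|B(M*)| = C(20,11) = 20! / (11! * 9!) = 167960.

167960


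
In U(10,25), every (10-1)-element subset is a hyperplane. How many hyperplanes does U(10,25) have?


Hyperplanes of U(10,25) are flats of rank 9.
In a uniform matroid, these are exactly the (9)-element subsets.
Count = (25 choose 9) = 2042975.

2042975


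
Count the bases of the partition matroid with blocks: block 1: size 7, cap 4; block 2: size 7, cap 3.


A basis picks exactly ci elements from block i.
Number of bases = product of C(|Si|, ci).
= C(7,4) * C(7,3)
= 35 * 35
= 1225.

1225


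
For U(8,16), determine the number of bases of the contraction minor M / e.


Contracting e from U(8,16) gives U(7,15).
Bases of U(7,15) = (15 choose 7) = 6435.

6435


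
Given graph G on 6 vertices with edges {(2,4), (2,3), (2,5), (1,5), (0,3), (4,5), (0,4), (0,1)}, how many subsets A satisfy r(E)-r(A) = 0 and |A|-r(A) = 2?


R(x,y) = sum over A in 2^E of x^(r(E)-r(A)) * y^(|A|-r(A)).
G has 6 vertices, 8 edges. r(E) = 5.
Enumerate all 2^8 = 256 subsets.
Count subsets with r(E)-r(A)=0 and |A|-r(A)=2: 8.

8


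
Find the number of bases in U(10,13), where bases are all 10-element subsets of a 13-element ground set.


Bases of U(10,13) are all 10-element subsets of the 13-element ground set.
Number of bases = C(13,10).
(13 choose 10) = 286.

286


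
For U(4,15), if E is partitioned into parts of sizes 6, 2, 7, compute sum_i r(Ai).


r(Ai) = min(|Ai|, 4) for each part.
Sum = min(6,4) + min(2,4) + min(7,4)
    = 4 + 2 + 4
    = 10.

10


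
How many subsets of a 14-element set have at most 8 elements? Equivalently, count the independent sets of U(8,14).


Independent sets of U(8,14) are all subsets of size <= 8.
Count = C(14,0) + C(14,1) + C(14,2) + C(14,3) + C(14,4) + C(14,5) + C(14,6) + C(14,7) + C(14,8)
     = 1 + 14 + 91 + 364 + 1001 + 2002 + 3003 + 3432 + 3003
     = 12911.

12911


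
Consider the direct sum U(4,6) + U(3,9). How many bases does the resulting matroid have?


Bases of a direct sum M1 + M2: |B| = |B(M1)| * |B(M2)|.
|B(U(4,6))| = C(6,4) = 15.
|B(U(3,9))| = C(9,3) = 84.
Total bases = 15 * 84 = 1260.

1260


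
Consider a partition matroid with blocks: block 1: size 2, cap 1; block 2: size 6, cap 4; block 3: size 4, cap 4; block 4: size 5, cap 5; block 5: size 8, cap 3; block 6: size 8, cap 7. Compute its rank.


Rank of a partition matroid = sum of min(|Si|, ci) for each block.
= min(2,1) + min(6,4) + min(4,4) + min(5,5) + min(8,3) + min(8,7)
= 1 + 4 + 4 + 5 + 3 + 7
= 24.

24


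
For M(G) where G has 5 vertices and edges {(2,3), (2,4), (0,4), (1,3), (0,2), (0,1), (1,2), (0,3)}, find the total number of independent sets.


An independent set in a graphic matroid is an acyclic edge subset.
G has 5 vertices and 8 edges.
Enumerate all 2^8 = 256 subsets, checking for acyclicity.
Total independent sets = 128.

128


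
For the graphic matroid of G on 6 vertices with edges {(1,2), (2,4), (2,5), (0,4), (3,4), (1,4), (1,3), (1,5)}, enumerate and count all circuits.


A circuit in a graphic matroid = edge set of a simple cycle.
G has 6 vertices and 8 edges.
Enumerating all minimal edge subsets forming cycles...
Total circuits found: 6.

6


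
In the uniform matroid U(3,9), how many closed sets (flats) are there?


Flats of U(3,9): every subset of size < 3 is a flat, plus E itself.
Count = (9 choose 0) + (9 choose 1) + (9 choose 2) + 1
     = 1 + 9 + 36 + 1
     = 47.

47


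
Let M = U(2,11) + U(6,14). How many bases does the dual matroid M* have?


(M1+M2)* = M1* + M2*.
M1* = U(9,11), bases: C(11,9) = 55.
M2* = U(8,14), bases: C(14,8) = 3003.
|B(M*)| = 55 * 3003 = 165165.

165165


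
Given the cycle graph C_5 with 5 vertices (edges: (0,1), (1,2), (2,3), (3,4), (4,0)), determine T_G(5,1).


T(C_5; x,y) = x + x^2 + ... + x^(4) + y.
T(5,1) = 5^1 + 5^2 + 5^3 + 5^4 + 1
= 5 + 25 + 125 + 625 + 1
= 781.

781


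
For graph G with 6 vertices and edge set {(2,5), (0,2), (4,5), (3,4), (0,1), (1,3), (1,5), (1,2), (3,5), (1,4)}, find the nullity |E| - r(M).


Cycle rank (nullity) = |E| - r(M) = |E| - (|V| - c).
|E| = 10, |V| = 6, c = 1.
Nullity = 10 - (6 - 1) = 10 - 5 = 5.

5


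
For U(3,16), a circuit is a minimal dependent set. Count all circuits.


In U(3,16), circuits are the (4)-element subsets.
Any set of 4 elements is dependent, and removing any one element gives
an independent set of size 3, so it is a minimal dependent set.
Number of circuits = C(16,4) = (16 * 15 * 14 * 13) / (1 * 2 * 3 * 4) = 1820.

1820


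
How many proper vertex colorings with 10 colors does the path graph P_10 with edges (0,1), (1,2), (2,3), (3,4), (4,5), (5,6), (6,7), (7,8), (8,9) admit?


P(P_10, k) = k * (k-1)^(9).
P(10) = 10 * 9^9 = 10 * 387420489 = 3874204890.

3874204890


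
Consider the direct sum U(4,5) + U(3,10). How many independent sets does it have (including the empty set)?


For a direct sum, |I(M1+M2)| = |I(M1)| * |I(M2)|.
|I(U(4,5))| = sum C(5,k) for k=0..4 = 31.
|I(U(3,10))| = sum C(10,k) for k=0..3 = 176.
Total = 31 * 176 = 5456.

5456


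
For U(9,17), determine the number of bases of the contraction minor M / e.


Contracting e from U(9,17) gives U(8,16).
Bases of U(8,16) = C(16,8) = 12870.

12870


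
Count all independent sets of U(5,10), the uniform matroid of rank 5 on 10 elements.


Independent sets of U(5,10) are all subsets of size <= 5.
Count = C(10,0) + C(10,1) + C(10,2) + C(10,3) + C(10,4) + C(10,5)
     = 1 + 10 + 45 + 120 + 210 + 252
     = 638.

638


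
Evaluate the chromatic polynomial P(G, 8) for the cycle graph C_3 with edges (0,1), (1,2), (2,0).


P(C_3, k) = (k-1)^3 + (-1)^3*(k-1).
P(8) = (7)^3 - 7
= 343 - 7 = 336.

336


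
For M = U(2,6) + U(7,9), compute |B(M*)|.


(M1+M2)* = M1* + M2*.
M1* = U(4,6), bases: C(6,4) = 15.
M2* = U(2,9), bases: C(9,2) = 36.
|B(M*)| = 15 * 36 = 540.

540


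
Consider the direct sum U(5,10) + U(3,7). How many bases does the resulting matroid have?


Bases of a direct sum M1 + M2: |B| = |B(M1)| * |B(M2)|.
|B(U(5,10))| = C(10,5) = 252.
|B(U(3,7))| = C(7,3) = 35.
Total bases = 252 * 35 = 8820.

8820


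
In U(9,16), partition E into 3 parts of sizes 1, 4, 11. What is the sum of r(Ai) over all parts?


r(Ai) = min(|Ai|, 9) for each part.
Sum = min(1,9) + min(4,9) + min(11,9)
    = 1 + 4 + 9
    = 14.

14


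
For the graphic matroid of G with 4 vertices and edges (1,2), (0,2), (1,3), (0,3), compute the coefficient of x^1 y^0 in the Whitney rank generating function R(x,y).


R(x,y) = sum over A in 2^E of x^(r(E)-r(A)) * y^(|A|-r(A)).
G has 4 vertices, 4 edges. r(E) = 3.
Enumerate all 2^4 = 16 subsets.
Count subsets with r(E)-r(A)=1 and |A|-r(A)=0: 6.

6


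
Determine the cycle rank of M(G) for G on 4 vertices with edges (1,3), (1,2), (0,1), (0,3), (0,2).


Cycle rank (nullity) = |E| - r(M) = |E| - (|V| - c).
|E| = 5, |V| = 4, c = 1.
Nullity = 5 - (4 - 1) = 5 - 3 = 2.

2


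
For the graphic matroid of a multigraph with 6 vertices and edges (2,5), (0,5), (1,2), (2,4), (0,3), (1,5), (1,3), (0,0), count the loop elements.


In a graphic matroid, a loop is a self-loop edge (u,u) with rank 0.
Examining all 8 edges for self-loops...
Self-loops found: (0,0)
Number of loops = 1.

1


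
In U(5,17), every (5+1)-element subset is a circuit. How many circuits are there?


In U(5,17), circuits are the (6)-element subsets.
Any set of 6 elements is dependent, and removing any one element gives
an independent set of size 5, so it is a minimal dependent set.
Number of circuits = C(17,6) = 12376.

12376


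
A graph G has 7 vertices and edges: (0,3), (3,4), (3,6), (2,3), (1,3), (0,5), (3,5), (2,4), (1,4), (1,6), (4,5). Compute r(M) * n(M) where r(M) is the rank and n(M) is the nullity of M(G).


r(M) = |V| - c = 7 - 1 = 6.
nullity = |E| - r(M) = 11 - 6 = 5.
Product = 6 * 5 = 30.

30


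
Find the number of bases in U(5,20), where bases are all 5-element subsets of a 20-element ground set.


Bases of U(5,20) are all 5-element subsets of the 20-element ground set.
Number of bases = C(20,5).
C(20,5) = 20! / (5! * 15!) = 15504.

15504


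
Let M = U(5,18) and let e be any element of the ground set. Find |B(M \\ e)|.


Deleting e from U(5,18) gives U(5,17) since n > r.
Bases of U(5,17) = (17 choose 5) = 6188.

6188


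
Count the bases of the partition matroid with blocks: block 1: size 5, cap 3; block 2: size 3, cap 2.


A basis picks exactly ci elements from block i.
Number of bases = product of C(|Si|, ci).
= C(5,3) * C(3,2)
= 10 * 3
= 30.

30


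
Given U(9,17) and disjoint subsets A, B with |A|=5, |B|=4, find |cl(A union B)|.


|A union B| = 5 + 4 = 9 (disjoint).
In U(9,17), cl(S) = S if |S| < 9, else cl(S) = E.
Since 9 >= 9, cl(A union B) = E.
|cl(A union B)| = 17.

17


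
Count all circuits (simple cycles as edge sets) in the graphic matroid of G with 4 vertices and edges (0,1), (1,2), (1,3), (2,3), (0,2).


A circuit in a graphic matroid = edge set of a simple cycle.
G has 4 vertices and 5 edges.
Enumerating all minimal edge subsets forming cycles...
Total circuits found: 3.

3


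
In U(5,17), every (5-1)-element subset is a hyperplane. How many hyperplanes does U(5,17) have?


Hyperplanes of U(5,17) are flats of rank 4.
In a uniform matroid, these are exactly the (4)-element subsets.
Count = (17 choose 4) = 2380.

2380


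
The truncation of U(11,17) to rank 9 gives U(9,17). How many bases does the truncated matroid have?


Truncating U(11,17) to rank 9 gives U(9,17).
Bases of U(9,17) are all 9-element subsets of 17 elements.
Number of bases = C(17,9) = 24310.

24310


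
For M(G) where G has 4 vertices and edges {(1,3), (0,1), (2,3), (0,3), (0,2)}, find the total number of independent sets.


An independent set in a graphic matroid is an acyclic edge subset.
G has 4 vertices and 5 edges.
Enumerate all 2^5 = 32 subsets, checking for acyclicity.
Total independent sets = 24.

24


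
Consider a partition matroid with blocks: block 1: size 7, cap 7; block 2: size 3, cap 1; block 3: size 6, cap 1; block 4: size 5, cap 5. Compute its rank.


Rank of a partition matroid = sum of min(|Si|, ci) for each block.
= min(7,7) + min(3,1) + min(6,1) + min(5,5)
= 7 + 1 + 1 + 5
= 14.

14


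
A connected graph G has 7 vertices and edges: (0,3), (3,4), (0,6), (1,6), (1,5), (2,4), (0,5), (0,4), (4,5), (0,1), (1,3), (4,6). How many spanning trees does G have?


By Kirchhoff's matrix tree theorem, the number of spanning trees equals
the determinant of any cofactor of the Laplacian matrix L.
G has 7 vertices and 12 edges.
Computing the (6 x 6) cofactor determinant gives 216.

216


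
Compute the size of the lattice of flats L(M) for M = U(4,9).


Flats of U(4,9): every subset of size < 4 is a flat, plus E itself.
Count = (9 choose 0) + (9 choose 1) + (9 choose 2) + (9 choose 3) + 1
     = 1 + 9 + 36 + 84 + 1
     = 131.

131


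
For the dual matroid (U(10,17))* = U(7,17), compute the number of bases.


The dual of U(r,n) is U(n-r, n) = U(7,17).
Bases of U(7,17) are all (7)-element subsets.
|B(M*)| = C(17,7) = 17! / (7! * 10!) = 19448.

19448


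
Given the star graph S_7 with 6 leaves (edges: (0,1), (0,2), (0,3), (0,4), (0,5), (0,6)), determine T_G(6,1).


A star on 7 vertices is a tree with 6 edges.
T(x,y) = x^(6) for any tree.
T(6,1) = 6^6 = 46656.

46656


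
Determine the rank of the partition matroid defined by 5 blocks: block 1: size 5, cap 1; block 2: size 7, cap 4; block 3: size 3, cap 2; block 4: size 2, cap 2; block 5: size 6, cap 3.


Rank of a partition matroid = sum of min(|Si|, ci) for each block.
= min(5,1) + min(7,4) + min(3,2) + min(2,2) + min(6,3)
= 1 + 4 + 2 + 2 + 3
= 12.

12


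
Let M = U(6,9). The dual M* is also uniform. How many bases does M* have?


The dual of U(r,n) is U(n-r, n) = U(3,9).
Bases of U(3,9) are all (3)-element subsets.
|B(M*)| = C(9,3) = (9 * 8 * 7) / (1 * 2 * 3) = 84.

84


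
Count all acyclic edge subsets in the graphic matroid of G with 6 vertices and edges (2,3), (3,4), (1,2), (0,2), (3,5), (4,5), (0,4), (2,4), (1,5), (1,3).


An independent set in a graphic matroid is an acyclic edge subset.
G has 6 vertices and 10 edges.
Enumerate all 2^10 = 1024 subsets, checking for acyclicity.
Total independent sets = 454.

454


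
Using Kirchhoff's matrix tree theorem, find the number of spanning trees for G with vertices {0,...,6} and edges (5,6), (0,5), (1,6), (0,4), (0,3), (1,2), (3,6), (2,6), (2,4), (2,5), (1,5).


By Kirchhoff's matrix tree theorem, the number of spanning trees equals
the determinant of any cofactor of the Laplacian matrix L.
G has 7 vertices and 11 edges.
Computing the (6 x 6) cofactor determinant gives 171.

171


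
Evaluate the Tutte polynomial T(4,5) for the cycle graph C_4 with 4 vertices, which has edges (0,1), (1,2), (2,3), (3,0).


T(C_4; x,y) = x + x^2 + ... + x^(3) + y.
T(4,5) = 4^1 + 4^2 + 4^3 + 5
= 4 + 16 + 64 + 5
= 89.

89


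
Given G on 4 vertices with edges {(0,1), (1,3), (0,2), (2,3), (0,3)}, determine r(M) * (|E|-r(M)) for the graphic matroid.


r(M) = |V| - c = 4 - 1 = 3.
nullity = |E| - r(M) = 5 - 3 = 2.
Product = 3 * 2 = 6.

6


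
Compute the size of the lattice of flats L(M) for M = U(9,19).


Flats of U(9,19): every subset of size < 9 is a flat, plus E itself.
Count = (19 choose 0) + (19 choose 1) + (19 choose 2) + (19 choose 3) + (19 choose 4) + (19 choose 5) + (19 choose 6) + (19 choose 7) + (19 choose 8) + 1
     = 1 + 19 + 171 + 969 + 3876 + 11628 + 27132 + 50388 + 75582 + 1
     = 169767.

169767


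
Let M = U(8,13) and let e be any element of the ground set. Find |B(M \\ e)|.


Deleting e from U(8,13) gives U(8,12) since n > r.
Bases of U(8,12) = C(12,8) = 495.

495


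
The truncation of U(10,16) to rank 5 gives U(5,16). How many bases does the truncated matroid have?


Truncating U(10,16) to rank 5 gives U(5,16).
Bases of U(5,16) are all 5-element subsets of 16 elements.
Number of bases = C(16,5) = 4368.

4368


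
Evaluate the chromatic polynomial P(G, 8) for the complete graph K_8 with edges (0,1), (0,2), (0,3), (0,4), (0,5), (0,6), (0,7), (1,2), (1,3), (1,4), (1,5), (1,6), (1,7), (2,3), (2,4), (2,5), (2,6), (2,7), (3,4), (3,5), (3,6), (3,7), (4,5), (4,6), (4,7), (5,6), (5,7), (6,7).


P(K_8, k) = k(k-1)(k-2)...(k-7).
P(8) = (8) * (7) * (6) * (5) * (4) * (3) * (2) * (1) = 40320.

40320


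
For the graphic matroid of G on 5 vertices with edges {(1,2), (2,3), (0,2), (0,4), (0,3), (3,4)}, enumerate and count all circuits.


A circuit in a graphic matroid = edge set of a simple cycle.
G has 5 vertices and 6 edges.
Enumerating all minimal edge subsets forming cycles...
Total circuits found: 3.

3


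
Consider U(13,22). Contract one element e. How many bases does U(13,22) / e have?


Contracting e from U(13,22) gives U(12,21).
Bases of U(12,21) = C(21,12) = 21! / (12! * 9!) = 293930.

293930


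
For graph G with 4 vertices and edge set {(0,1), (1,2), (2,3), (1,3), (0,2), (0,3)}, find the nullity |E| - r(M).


Cycle rank (nullity) = |E| - r(M) = |E| - (|V| - c).
|E| = 6, |V| = 4, c = 1.
Nullity = 6 - (4 - 1) = 6 - 3 = 3.

3


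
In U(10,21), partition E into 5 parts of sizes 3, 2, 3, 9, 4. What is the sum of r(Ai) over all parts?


r(Ai) = min(|Ai|, 10) for each part.
Sum = min(3,10) + min(2,10) + min(3,10) + min(9,10) + min(4,10)
    = 3 + 2 + 3 + 9 + 4
    = 21.

21


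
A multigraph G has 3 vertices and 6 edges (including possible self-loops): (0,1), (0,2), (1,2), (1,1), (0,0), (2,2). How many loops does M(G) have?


In a graphic matroid, a loop is a self-loop edge (u,u) with rank 0.
Examining all 6 edges for self-loops...
Self-loops found: (1,1), (0,0), (2,2)
Number of loops = 3.

3


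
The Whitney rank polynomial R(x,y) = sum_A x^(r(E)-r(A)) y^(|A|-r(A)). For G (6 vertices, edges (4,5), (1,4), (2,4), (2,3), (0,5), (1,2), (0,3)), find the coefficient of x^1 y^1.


R(x,y) = sum over A in 2^E of x^(r(E)-r(A)) * y^(|A|-r(A)).
G has 6 vertices, 7 edges. r(E) = 5.
Enumerate all 2^7 = 128 subsets.
Count subsets with r(E)-r(A)=1 and |A|-r(A)=1: 7.

7


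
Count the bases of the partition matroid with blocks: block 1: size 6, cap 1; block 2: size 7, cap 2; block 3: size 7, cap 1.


A basis picks exactly ci elements from block i.
Number of bases = product of C(|Si|, ci).
= C(6,1) * C(7,2) * C(7,1)
= 6 * 21 * 7
= 882.

882


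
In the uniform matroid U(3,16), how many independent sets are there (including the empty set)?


Independent sets of U(3,16) are all subsets of size <= 3.
Count = C(16,0) + C(16,1) + C(16,2) + C(16,3)
     = 1 + 16 + 120 + 560
     = 697.

697


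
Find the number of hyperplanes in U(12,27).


Hyperplanes of U(12,27) are flats of rank 11.
In a uniform matroid, these are exactly the (11)-element subsets.
Count = C(27,11) = 27! / (11! * 16!) = 13037895.

13037895


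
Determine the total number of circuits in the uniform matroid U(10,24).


In U(10,24), circuits are the (11)-element subsets.
Any set of 11 elements is dependent, and removing any one element gives
an independent set of size 10, so it is a minimal dependent set.
Number of circuits = (24 choose 11) = 2496144.

2496144


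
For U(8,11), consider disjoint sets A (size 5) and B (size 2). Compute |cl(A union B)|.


|A union B| = 5 + 2 = 7 (disjoint).
In U(8,11), cl(S) = S if |S| < 8, else cl(S) = E.
Since 7 < 8, cl(A union B) = A union B.
|cl(A union B)| = 7.

7


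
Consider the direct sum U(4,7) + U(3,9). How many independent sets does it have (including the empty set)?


For a direct sum, |I(M1+M2)| = |I(M1)| * |I(M2)|.
|I(U(4,7))| = sum C(7,k) for k=0..4 = 99.
|I(U(3,9))| = sum C(9,k) for k=0..3 = 130.
Total = 99 * 130 = 12870.

12870


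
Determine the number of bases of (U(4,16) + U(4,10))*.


(M1+M2)* = M1* + M2*.
M1* = U(12,16), bases: C(16,12) = 1820.
M2* = U(6,10), bases: C(10,6) = 210.
|B(M*)| = 1820 * 210 = 382200.

382200


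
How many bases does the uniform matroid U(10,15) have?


Bases of U(10,15) are all 10-element subsets of the 15-element ground set.
Number of bases = C(15,10).
(15 choose 10) = 3003.

3003


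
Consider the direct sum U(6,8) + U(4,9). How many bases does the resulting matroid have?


Bases of a direct sum M1 + M2: |B| = |B(M1)| * |B(M2)|.
|B(U(6,8))| = C(8,6) = 28.
|B(U(4,9))| = C(9,4) = 126.
Total bases = 28 * 126 = 3528.

3528


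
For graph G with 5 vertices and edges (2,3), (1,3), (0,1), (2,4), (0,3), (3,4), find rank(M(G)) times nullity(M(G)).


r(M) = |V| - c = 5 - 1 = 4.
nullity = |E| - r(M) = 6 - 4 = 2.
Product = 4 * 2 = 8.

8


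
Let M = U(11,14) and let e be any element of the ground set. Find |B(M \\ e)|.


Deleting e from U(11,14) gives U(11,13) since n > r.
Bases of U(11,13) = C(13,11) = 13! / (11! * 2!) = 78.

78


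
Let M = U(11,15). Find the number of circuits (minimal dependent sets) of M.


In U(11,15), circuits are the (12)-element subsets.
Any set of 12 elements is dependent, and removing any one element gives
an independent set of size 11, so it is a minimal dependent set.
Number of circuits = (15 choose 12) = 455.

455


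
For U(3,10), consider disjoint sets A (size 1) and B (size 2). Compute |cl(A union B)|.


|A union B| = 1 + 2 = 3 (disjoint).
In U(3,10), cl(S) = S if |S| < 3, else cl(S) = E.
Since 3 >= 3, cl(A union B) = E.
|cl(A union B)| = 10.

10


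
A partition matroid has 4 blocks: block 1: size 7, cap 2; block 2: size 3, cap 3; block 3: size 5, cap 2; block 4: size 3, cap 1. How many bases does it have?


A basis picks exactly ci elements from block i.
Number of bases = product of C(|Si|, ci).
= C(7,2) * C(3,3) * C(5,2) * C(3,1)
= 21 * 1 * 10 * 3
= 630.

630


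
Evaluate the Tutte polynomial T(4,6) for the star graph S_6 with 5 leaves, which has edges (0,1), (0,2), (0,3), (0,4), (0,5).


A star on 6 vertices is a tree with 5 edges.
T(x,y) = x^(5) for any tree.
T(4,6) = 4^5 = 1024.

1024


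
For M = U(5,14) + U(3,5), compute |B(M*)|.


(M1+M2)* = M1* + M2*.
M1* = U(9,14), bases: C(14,9) = 2002.
M2* = U(2,5), bases: C(5,2) = 10.
|B(M*)| = 2002 * 10 = 20020.

20020


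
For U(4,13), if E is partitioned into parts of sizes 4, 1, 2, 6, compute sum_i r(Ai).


r(Ai) = min(|Ai|, 4) for each part.
Sum = min(4,4) + min(1,4) + min(2,4) + min(6,4)
    = 4 + 1 + 2 + 4
    = 11.

11


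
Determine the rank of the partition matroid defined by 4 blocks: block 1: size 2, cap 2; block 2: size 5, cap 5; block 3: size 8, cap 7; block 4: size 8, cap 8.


Rank of a partition matroid = sum of min(|Si|, ci) for each block.
= min(2,2) + min(5,5) + min(8,7) + min(8,8)
= 2 + 5 + 7 + 8
= 22.

22


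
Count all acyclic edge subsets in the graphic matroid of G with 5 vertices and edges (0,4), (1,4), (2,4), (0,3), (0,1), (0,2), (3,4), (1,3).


An independent set in a graphic matroid is an acyclic edge subset.
G has 5 vertices and 8 edges.
Enumerate all 2^8 = 256 subsets, checking for acyclicity.
Total independent sets = 128.

128


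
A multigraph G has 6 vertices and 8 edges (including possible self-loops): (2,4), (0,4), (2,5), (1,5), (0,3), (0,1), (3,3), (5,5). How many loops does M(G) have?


In a graphic matroid, a loop is a self-loop edge (u,u) with rank 0.
Examining all 8 edges for self-loops...
Self-loops found: (3,3), (5,5)
Number of loops = 2.

2


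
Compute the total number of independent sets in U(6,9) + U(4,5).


For a direct sum, |I(M1+M2)| = |I(M1)| * |I(M2)|.
|I(U(6,9))| = sum C(9,k) for k=0..6 = 466.
|I(U(4,5))| = sum C(5,k) for k=0..4 = 31.
Total = 466 * 31 = 14446.

14446


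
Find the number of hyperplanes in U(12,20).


Hyperplanes of U(12,20) are flats of rank 11.
In a uniform matroid, these are exactly the (11)-element subsets.
Count = C(20,11) = 167960.

167960


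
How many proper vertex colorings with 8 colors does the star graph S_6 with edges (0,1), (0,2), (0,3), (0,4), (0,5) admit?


P(tree, k) = k * (k-1)^(5) for any tree on 6 vertices.
P(8) = 8 * 7^5 = 8 * 16807 = 134456.

134456


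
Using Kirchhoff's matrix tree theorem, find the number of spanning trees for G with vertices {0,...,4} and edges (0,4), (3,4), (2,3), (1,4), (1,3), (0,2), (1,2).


By Kirchhoff's matrix tree theorem, the number of spanning trees equals
the determinant of any cofactor of the Laplacian matrix L.
G has 5 vertices and 7 edges.
Computing the (4 x 4) cofactor determinant gives 24.

24


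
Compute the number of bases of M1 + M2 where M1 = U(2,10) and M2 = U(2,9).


Bases of a direct sum M1 + M2: |B| = |B(M1)| * |B(M2)|.
|B(U(2,10))| = C(10,2) = 45.
|B(U(2,9))| = C(9,2) = 36.
Total bases = 45 * 36 = 1620.

1620


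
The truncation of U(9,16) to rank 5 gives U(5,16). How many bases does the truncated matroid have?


Truncating U(9,16) to rank 5 gives U(5,16).
Bases of U(5,16) are all 5-element subsets of 16 elements.
Number of bases = (16 choose 5) = 4368.

4368


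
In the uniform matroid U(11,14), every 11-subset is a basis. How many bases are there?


Bases of U(11,14) are all 11-element subsets of the 14-element ground set.
Number of bases = C(14,11).
C(14,11) = 14! / (11! * 3!) = 364.

364


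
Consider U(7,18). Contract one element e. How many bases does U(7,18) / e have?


Contracting e from U(7,18) gives U(6,17).
Bases of U(6,17) = C(17,6) = 12376.

12376


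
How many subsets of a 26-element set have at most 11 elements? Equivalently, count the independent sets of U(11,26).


Independent sets of U(11,26) are all subsets of size <= 11.
Count = (26 choose 0) + (26 choose 1) + (26 choose 2) + (26 choose 3) + (26 choose 4) + (26 choose 5) + (26 choose 6) + (26 choose 7) + (26 choose 8) + (26 choose 9) + (26 choose 10) + (26 choose 11)
     = 1 + 26 + 325 + 2600 + 14950 + 65780 + 230230 + 657800 + 1562275 + 3124550 + 5311735 + 7726160
     = 18696432.

18696432


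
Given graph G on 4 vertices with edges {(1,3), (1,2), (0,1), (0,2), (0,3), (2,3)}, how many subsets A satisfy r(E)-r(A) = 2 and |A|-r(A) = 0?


R(x,y) = sum over A in 2^E of x^(r(E)-r(A)) * y^(|A|-r(A)).
G has 4 vertices, 6 edges. r(E) = 3.
Enumerate all 2^6 = 64 subsets.
Count subsets with r(E)-r(A)=2 and |A|-r(A)=0: 6.

6


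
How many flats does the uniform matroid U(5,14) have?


Flats of U(5,14): every subset of size < 5 is a flat, plus E itself.
Count = C(14,0) + C(14,1) + C(14,2) + C(14,3) + C(14,4) + 1
     = 1 + 14 + 91 + 364 + 1001 + 1
     = 1472.

1472


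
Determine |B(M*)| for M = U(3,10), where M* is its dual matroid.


The dual of U(r,n) is U(n-r, n) = U(7,10).
Bases of U(7,10) are all (7)-element subsets.
|B(M*)| = C(10,7) = 10! / (7! * 3!) = 120.

120


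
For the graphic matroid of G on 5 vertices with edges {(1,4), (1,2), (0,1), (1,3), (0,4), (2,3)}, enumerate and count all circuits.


A circuit in a graphic matroid = edge set of a simple cycle.
G has 5 vertices and 6 edges.
Enumerating all minimal edge subsets forming cycles...
Total circuits found: 2.

2


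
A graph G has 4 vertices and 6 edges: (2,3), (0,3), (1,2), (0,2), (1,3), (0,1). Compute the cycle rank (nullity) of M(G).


Cycle rank (nullity) = |E| - r(M) = |E| - (|V| - c).
|E| = 6, |V| = 4, c = 1.
Nullity = 6 - (4 - 1) = 6 - 3 = 3.

3


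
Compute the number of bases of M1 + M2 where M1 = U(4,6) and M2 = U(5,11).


Bases of a direct sum M1 + M2: |B| = |B(M1)| * |B(M2)|.
|B(U(4,6))| = C(6,4) = 15.
|B(U(5,11))| = C(11,5) = 462.
Total bases = 15 * 462 = 6930.

6930


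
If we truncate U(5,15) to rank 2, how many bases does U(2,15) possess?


Truncating U(5,15) to rank 2 gives U(2,15).
Bases of U(2,15) are all 2-element subsets of 15 elements.
Number of bases = C(15,2) = 15! / (2! * 13!) = 105.

105


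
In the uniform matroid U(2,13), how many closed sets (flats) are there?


Flats of U(2,13): every subset of size < 2 is a flat, plus E itself.
Count = C(13,0) + C(13,1) + 1
     = 1 + 13 + 1
     = 15.

15


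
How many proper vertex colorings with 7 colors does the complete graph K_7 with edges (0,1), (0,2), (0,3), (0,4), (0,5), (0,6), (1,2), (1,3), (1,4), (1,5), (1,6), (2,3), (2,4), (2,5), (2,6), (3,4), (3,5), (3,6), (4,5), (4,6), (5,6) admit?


P(K_7, k) = k(k-1)(k-2)...(k-6).
P(7) = (7) * (6) * (5) * (4) * (3) * (2) * (1) = 5040.

5040


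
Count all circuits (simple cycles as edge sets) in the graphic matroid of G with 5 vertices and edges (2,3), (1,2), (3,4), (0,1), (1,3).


A circuit in a graphic matroid = edge set of a simple cycle.
G has 5 vertices and 5 edges.
Enumerating all minimal edge subsets forming cycles...
Total circuits found: 1.

1


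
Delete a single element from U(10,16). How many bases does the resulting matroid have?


Deleting e from U(10,16) gives U(10,15) since n > r.
Bases of U(10,15) = (15 choose 10) = 3003.

3003


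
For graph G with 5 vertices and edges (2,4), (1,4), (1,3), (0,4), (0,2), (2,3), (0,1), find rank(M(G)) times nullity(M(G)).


r(M) = |V| - c = 5 - 1 = 4.
nullity = |E| - r(M) = 7 - 4 = 3.
Product = 4 * 3 = 12.

12


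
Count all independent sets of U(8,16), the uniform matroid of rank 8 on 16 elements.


Independent sets of U(8,16) are all subsets of size <= 8.
Count = (16 choose 0) + (16 choose 1) + (16 choose 2) + (16 choose 3) + (16 choose 4) + (16 choose 5) + (16 choose 6) + (16 choose 7) + (16 choose 8)
     = 1 + 16 + 120 + 560 + 1820 + 4368 + 8008 + 11440 + 12870
     = 39203.

39203


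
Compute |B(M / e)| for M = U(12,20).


Contracting e from U(12,20) gives U(11,19).
Bases of U(11,19) = C(19,11) = 19! / (11! * 8!) = 75582.

75582


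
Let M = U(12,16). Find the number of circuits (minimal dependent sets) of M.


In U(12,16), circuits are the (13)-element subsets.
Any set of 13 elements is dependent, and removing any one element gives
an independent set of size 12, so it is a minimal dependent set.
Number of circuits = (16 choose 13) = 560.

560


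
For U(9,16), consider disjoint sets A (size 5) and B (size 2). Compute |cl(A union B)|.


|A union B| = 5 + 2 = 7 (disjoint).
In U(9,16), cl(S) = S if |S| < 9, else cl(S) = E.
Since 7 < 9, cl(A union B) = A union B.
|cl(A union B)| = 7.

7


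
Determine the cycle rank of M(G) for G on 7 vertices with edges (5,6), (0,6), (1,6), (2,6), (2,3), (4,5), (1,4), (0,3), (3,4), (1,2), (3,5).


Cycle rank (nullity) = |E| - r(M) = |E| - (|V| - c).
|E| = 11, |V| = 7, c = 1.
Nullity = 11 - (7 - 1) = 11 - 6 = 5.

5
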